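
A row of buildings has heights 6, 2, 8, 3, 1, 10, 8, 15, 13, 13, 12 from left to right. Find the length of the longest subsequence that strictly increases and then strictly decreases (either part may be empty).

inc[i] = longest strictly increasing subsequence ending at i; dec[i] = longest strictly decreasing subsequence starting at i:
i:      1  2  3  4  5  6  7  8  9 10 11
a[i]:   6  2  8  3  1 10  8 15 13 13 12
inc:    1  1  2  2  1  3  3  4  4  4  4
dec:    3  2  3  2  1  2  1  3  2  2  1
Best peak at i=8 (value 15): inc=4, dec=3, length 4+3−1 = 6.

6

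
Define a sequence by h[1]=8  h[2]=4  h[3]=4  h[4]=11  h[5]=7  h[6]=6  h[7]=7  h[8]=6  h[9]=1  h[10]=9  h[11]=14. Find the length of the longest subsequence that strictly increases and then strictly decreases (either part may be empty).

inc[i] = longest strictly increasing subsequence ending at i; dec[i] = longest strictly decreasing subsequence starting at i:
i:      1  2  3  4  5  6  7  8  9 10 11
h[i]:   8  4  4 11  7  6  7  6  1  9 14
inc:    1  1  1  2  2  2  3  2  1  4  5
dec:    4  2  2  4  3  2  3  2  1  1  1
Best peak at i=4 (value 11): inc=2, dec=4, length 2+4−1 = 5.

5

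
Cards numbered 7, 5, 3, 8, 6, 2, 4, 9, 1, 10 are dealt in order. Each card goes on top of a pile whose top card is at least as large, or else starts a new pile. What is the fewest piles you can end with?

4

Place each on the leftmost legal pile:
7 → new pile 1 (tops now [7])
5 → pile 1 (tops now [5])
3 → pile 1 (tops now [3])
8 → new pile 2 (tops now [3, 8])
6 → pile 2 (tops now [3, 6])
2 → pile 1 (tops now [2, 6])
4 → pile 2 (tops now [2, 4])
9 → new pile 3 (tops now [2, 4, 9])
1 → pile 1 (tops now [1, 4, 9])
10 → new pile 4 (tops now [1, 4, 9, 10])
Four piles.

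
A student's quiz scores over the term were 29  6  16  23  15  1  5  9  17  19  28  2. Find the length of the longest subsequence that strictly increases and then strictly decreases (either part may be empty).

inc[i] = longest strictly increasing subsequence ending at i; dec[i] = longest strictly decreasing subsequence starting at i:
i:      1  2  3  4  5  6  7  8  9 10 11 12
a[i]:  29  6 16 23 15  1  5  9 17 19 28  2
inc:    1  1  2  3  2  1  2  3  4  5  6  2
dec:    5  3  4  4  3  1  2  2  2  2  2  1
Best peak at i=11 (value 28): inc=6, dec=2, length 6+2−1 = 7.

7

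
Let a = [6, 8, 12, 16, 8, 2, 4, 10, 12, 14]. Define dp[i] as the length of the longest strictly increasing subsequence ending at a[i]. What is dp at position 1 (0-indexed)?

dp[i] = 1 + max{dp[j] : j<i, a[j]<a[i]} (or 1 if no such j):
i:      0  1  2  3  4  5  6  7  8  9
a[i]:   6  8 12 16  8  2  4 10 12 14
dp:     1  2  3  4  2  1  2  3  4  5
At index 1 the value is 2.

2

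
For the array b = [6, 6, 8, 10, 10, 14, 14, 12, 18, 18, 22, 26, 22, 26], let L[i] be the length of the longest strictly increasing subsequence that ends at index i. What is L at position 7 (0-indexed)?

4

dp[i] = 1 + max{dp[j] : j<i, b[j]<b[i]} (or 1 if no such j):
i:      0  1  2  3  4  5  6  7  8  9 10 11 12 13
b[i]:   6  6  8 10 10 14 14 12 18 18 22 26 22 26
dp:     1  1  2  3  3  4  4  4  5  5  6  7  6  7
At index 7 the value is 4.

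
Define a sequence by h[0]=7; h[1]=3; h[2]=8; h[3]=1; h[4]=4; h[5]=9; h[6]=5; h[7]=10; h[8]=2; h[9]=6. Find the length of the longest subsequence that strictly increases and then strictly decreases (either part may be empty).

inc[i] = longest strictly increasing subsequence ending at i; dec[i] = longest strictly decreasing subsequence starting at i:
i:      0  1  2  3  4  5  6  7  8  9
h[i]:   7  3  8  1  4  9  5 10  2  6
inc:    1  1  2  1  2  3  3  4  2  4
dec:    3  2  3  1  2  3  2  2  1  1
Best peak at i=5 (value 9): inc=3, dec=3, length 3+3−1 = 5.

5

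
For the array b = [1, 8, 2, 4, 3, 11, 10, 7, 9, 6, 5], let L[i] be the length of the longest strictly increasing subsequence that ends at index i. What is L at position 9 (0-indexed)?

4

dp[i] = 1 + max{dp[j] : j<i, b[j]<b[i]} (or 1 if no such j):
i:      0  1  2  3  4  5  6  7  8  9 10
b[i]:   1  8  2  4  3 11 10  7  9  6  5
dp:     1  2  2  3  3  4  4  4  5  4  4
At index 9 the value is 4.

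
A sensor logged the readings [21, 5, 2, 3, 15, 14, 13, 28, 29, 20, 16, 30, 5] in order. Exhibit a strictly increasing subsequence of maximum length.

Patience tails give the LIS length; then backtrack through the dp parents:
21 → extends → [21]
5 → replaces 21 → [5]
2 → replaces 5 → [2]
3 → extends → [2, 3]
15 → extends → [2, 3, 15]
14 → replaces 15 → [2, 3, 14]
13 → replaces 14 → [2, 3, 13]
28 → extends → [2, 3, 13, 28]
29 → extends → [2, 3, 13, 28, 29]
20 → replaces 28 → [2, 3, 13, 20, 29]
16 → replaces 20 → [2, 3, 13, 16, 29]
30 → extends → [2, 3, 13, 16, 29, 30]
5 → replaces 13 → [2, 3, 5, 16, 29, 30]
Length 6; one witness is 2, 3, 15, 28, 29, 30.

2, 3, 15, 28, 29, 30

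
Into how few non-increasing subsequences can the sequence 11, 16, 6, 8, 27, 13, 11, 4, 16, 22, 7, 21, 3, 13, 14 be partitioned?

5

The minimum number of non-increasing subsequences covering a sequence equals the length of its longest strictly increasing subsequence.
LIS length is 5 (e.g. 6, 8, 13, 16, 22), so 5 piles are needed.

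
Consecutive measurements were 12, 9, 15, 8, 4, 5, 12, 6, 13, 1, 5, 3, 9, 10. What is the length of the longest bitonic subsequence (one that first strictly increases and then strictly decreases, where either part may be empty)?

6

inc[i] = longest strictly increasing subsequence ending at i; dec[i] = longest strictly decreasing subsequence starting at i:
i:      1  2  3  4  5  6  7  8  9 10 11 12 13 14
a[i]:  12  9 15  8  4  5 12  6 13  1  5  3  9 10
inc:    1  1  2  1  1  2  3  3  4  1  2  2  4  5
dec:    6  5  5  4  2  2  4  3  3  1  2  1  1  1
Best peak at i=1 (value 12): inc=1, dec=6, length 1+6−1 = 6.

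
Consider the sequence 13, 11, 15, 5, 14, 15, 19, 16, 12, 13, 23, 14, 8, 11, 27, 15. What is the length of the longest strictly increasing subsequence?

6

Track the smallest tail for each achievable length (strict):
13 → extends → [13]
11 → replaces 13 → [11]
15 → extends → [11, 15]
5 → replaces 11 → [5, 15]
14 → replaces 15 → [5, 14]
15 → extends → [5, 14, 15]
19 → extends → [5, 14, 15, 19]
16 → replaces 19 → [5, 14, 15, 16]
12 → replaces 14 → [5, 12, 15, 16]
13 → replaces 15 → [5, 12, 13, 16]
23 → extends → [5, 12, 13, 16, 23]
14 → replaces 16 → [5, 12, 13, 14, 23]
8 → replaces 12 → [5, 8, 13, 14, 23]
11 → replaces 13 → [5, 8, 11, 14, 23]
27 → extends → [5, 8, 11, 14, 23, 27]
15 → replaces 23 → [5, 8, 11, 14, 15, 27]
Six tails, so the longest strictly increasing subsequence has length 6 (e.g. 13, 14, 15, 19, 23, 27).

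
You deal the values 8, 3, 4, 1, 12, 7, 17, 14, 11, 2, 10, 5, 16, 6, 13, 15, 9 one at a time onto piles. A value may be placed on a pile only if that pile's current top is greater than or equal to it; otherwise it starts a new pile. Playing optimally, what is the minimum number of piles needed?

Place each on the leftmost legal pile:
8 → new pile 1 (tops now [8])
3 → pile 1 (tops now [3])
4 → new pile 2 (tops now [3, 4])
1 → pile 1 (tops now [1, 4])
12 → new pile 3 (tops now [1, 4, 12])
7 → pile 3 (tops now [1, 4, 7])
17 → new pile 4 (tops now [1, 4, 7, 17])
14 → pile 4 (tops now [1, 4, 7, 14])
11 → pile 4 (tops now [1, 4, 7, 11])
2 → pile 2 (tops now [1, 2, 7, 11])
10 → pile 4 (tops now [1, 2, 7, 10])
5 → pile 3 (tops now [1, 2, 5, 10])
16 → new pile 5 (tops now [1, 2, 5, 10, 16])
6 → pile 4 (tops now [1, 2, 5, 6, 16])
13 → pile 5 (tops now [1, 2, 5, 6, 13])
15 → new pile 6 (tops now [1, 2, 5, 6, 13, 15])
9 → pile 5 (tops now [1, 2, 5, 6, 9, 15])
Six piles.

6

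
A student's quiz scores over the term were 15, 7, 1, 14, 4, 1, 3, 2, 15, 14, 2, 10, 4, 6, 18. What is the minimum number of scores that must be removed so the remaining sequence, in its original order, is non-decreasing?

Fewest deletions = n − (longest non-decreasing subsequence).
Patience tails:
15 → extends → [15]
7 → replaces 15 → [7]
1 → replaces 7 → [1]
14 → extends → [1, 14]
4 → replaces 14 → [1, 4]
1 → replaces 4 → [1, 1]
3 → extends → [1, 1, 3]
2 → replaces 3 → [1, 1, 2]
15 → extends → [1, 1, 2, 15]
14 → replaces 15 → [1, 1, 2, 14]
2 → replaces 14 → [1, 1, 2, 2]
10 → extends → [1, 1, 2, 2, 10]
4 → replaces 10 → [1, 1, 2, 2, 4]
6 → extends → [1, 1, 2, 2, 4, 6]
18 → extends → [1, 1, 2, 2, 4, 6, 18]
Longest non-decreasing subsequence has length 7, so deletions = 15 − 7 = 8.

8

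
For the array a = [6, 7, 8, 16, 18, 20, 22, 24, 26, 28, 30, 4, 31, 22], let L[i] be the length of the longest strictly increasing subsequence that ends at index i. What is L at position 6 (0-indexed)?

7

dp[i] = 1 + max{dp[j] : j<i, a[j]<a[i]} (or 1 if no such j):
i:      0  1  2  3  4  5  6  7  8  9 10 11 12 13
a[i]:   6  7  8 16 18 20 22 24 26 28 30  4 31 22
dp:     1  2  3  4  5  6  7  8  9 10 11  1 12  7
At index 6 the value is 7.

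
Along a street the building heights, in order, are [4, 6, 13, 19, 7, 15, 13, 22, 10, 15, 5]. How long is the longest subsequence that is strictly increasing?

5

Let dp[i] be the length of the longest such subsequence ending at index i:
i:      1  2  3  4  5  6  7  8  9 10 11
a[i]:   4  6 13 19  7 15 13 22 10 15  5
dp:     1  2  3  4  3  4  4  5  4  5  2
Maximum dp value is 5.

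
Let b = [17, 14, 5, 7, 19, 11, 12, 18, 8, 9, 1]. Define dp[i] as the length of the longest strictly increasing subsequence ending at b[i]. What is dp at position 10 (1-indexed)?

4

dp[i] = 1 + max{dp[j] : j<i, b[j]<b[i]} (or 1 if no such j):
i:      1  2  3  4  5  6  7  8  9 10 11
b[i]:  17 14  5  7 19 11 12 18  8  9  1
dp:     1  1  1  2  3  3  4  5  3  4  1
At index 10 the value is 4.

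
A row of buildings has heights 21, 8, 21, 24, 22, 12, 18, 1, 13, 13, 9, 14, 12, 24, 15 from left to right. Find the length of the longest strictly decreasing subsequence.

5

Let dp[i] be the longest strictly decreasing subsequence ending at i:
i:      1  2  3  4  5  6  7  8  9 10 11 12 13 14 15
a[i]:  21  8 21 24 22 12 18  1 13 13  9 14 12 24 15
dp:     1  2  1  1  2  3  3  4  4  4  5  4  5  1  4
Maximum is 5.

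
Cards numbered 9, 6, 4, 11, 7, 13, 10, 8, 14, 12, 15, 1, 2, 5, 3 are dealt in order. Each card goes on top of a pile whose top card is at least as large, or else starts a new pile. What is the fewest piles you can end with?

The minimum number of non-increasing subsequences covering a sequence equals the length of its longest strictly increasing subsequence.
LIS length is 5 (e.g. 9, 11, 13, 14, 15), so 5 piles are needed.

5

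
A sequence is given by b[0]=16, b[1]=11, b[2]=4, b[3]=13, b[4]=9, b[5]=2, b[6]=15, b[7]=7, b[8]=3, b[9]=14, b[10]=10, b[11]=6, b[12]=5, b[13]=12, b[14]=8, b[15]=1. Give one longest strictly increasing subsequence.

Patience tails give the LIS length; then backtrack through the dp parents:
16 → extends → [16]
11 → replaces 16 → [11]
4 → replaces 11 → [4]
13 → extends → [4, 13]
9 → replaces 13 → [4, 9]
2 → replaces 4 → [2, 9]
15 → extends → [2, 9, 15]
7 → replaces 9 → [2, 7, 15]
3 → replaces 7 → [2, 3, 15]
14 → replaces 15 → [2, 3, 14]
10 → replaces 14 → [2, 3, 10]
6 → replaces 10 → [2, 3, 6]
5 → replaces 6 → [2, 3, 5]
12 → extends → [2, 3, 5, 12]
8 → replaces 12 → [2, 3, 5, 8]
1 → replaces 2 → [1, 3, 5, 8]
Length 4; one witness is 4, 9, 10, 12.

4, 9, 10, 12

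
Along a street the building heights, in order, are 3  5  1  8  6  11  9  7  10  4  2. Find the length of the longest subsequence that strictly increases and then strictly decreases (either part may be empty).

inc[i] = longest strictly increasing subsequence ending at i; dec[i] = longest strictly decreasing subsequence starting at i:
i:      1  2  3  4  5  6  7  8  9 10 11
a[i]:   3  5  1  8  6 11  9  7 10  4  2
inc:    1  2  1  3  3  4  4  4  5  2  2
dec:    2  3  1  4  3  5  4  3  3  2  1
Best peak at i=6 (value 11): inc=4, dec=5, length 4+5−1 = 8.

8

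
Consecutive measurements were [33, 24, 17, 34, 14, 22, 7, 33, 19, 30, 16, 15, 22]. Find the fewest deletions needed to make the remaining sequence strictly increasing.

10

Fewest deletions = n − (longest strictly increasing subsequence).
i:      1  2  3  4  5  6  7  8  9 10 11 12 13
a[i]:  33 24 17 34 14 22  7 33 19 30 16 15 22
dp:     1  1  1  2  1  2  1  3  2  3  2  2  3
max dp = 3, so deletions = 13 − 3 = 10.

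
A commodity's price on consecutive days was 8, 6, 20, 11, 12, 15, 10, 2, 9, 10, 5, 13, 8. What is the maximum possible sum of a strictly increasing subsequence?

Let S[i] be the best sum of a strictly increasing subsequence ending at i:
i:      1  2  3  4  5  6  7  8  9 10 11 12 13
a[i]:   8  6 20 11 12 15 10  2  9 10  5 13  8
S:      8  6 28 19 31 46 18  2 17 27  7 44 15
Maximum is 46 (e.g. 8 + 11 + 12 + 15).

46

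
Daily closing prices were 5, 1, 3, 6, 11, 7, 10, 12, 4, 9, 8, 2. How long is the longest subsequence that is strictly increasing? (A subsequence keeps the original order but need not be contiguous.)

Track the smallest tail for each achievable length (strict):
5 → extends → [5]
1 → replaces 5 → [1]
3 → extends → [1, 3]
6 → extends → [1, 3, 6]
11 → extends → [1, 3, 6, 11]
7 → replaces 11 → [1, 3, 6, 7]
10 → extends → [1, 3, 6, 7, 10]
12 → extends → [1, 3, 6, 7, 10, 12]
4 → replaces 6 → [1, 3, 4, 7, 10, 12]
9 → replaces 10 → [1, 3, 4, 7, 9, 12]
8 → replaces 9 → [1, 3, 4, 7, 8, 12]
2 → replaces 3 → [1, 2, 4, 7, 8, 12]
Six tails, so the longest strictly increasing subsequence has length 6 (e.g. 1, 3, 6, 7, 10, 12).

6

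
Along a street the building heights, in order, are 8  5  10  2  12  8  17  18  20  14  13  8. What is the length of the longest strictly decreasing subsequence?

4

Negate each value so 'decreasing' becomes 'increasing', then run patience tails on the negated sequence:
-8 → extends → [-8]
-5 → extends → [-8, -5]
-10 → replaces -8 → [-10, -5]
-2 → extends → [-10, -5, -2]
-12 → replaces -10 → [-12, -5, -2]
-8 → replaces -5 → [-12, -8, -2]
-17 → replaces -12 → [-17, -8, -2]
-18 → replaces -17 → [-18, -8, -2]
-20 → replaces -18 → [-20, -8, -2]
-14 → replaces -8 → [-20, -14, -2]
-13 → replaces -2 → [-20, -14, -13]
-8 → extends → [-20, -14, -13, -8]
Four tails, so the longest strictly decreasing subsequence of the original has length 4.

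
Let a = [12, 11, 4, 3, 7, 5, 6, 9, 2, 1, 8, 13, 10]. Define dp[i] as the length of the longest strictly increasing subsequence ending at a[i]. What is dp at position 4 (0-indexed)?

dp[i] = 1 + max{dp[j] : j<i, a[j]<a[i]} (or 1 if no such j):
i:      0  1  2  3  4  5  6  7  8  9 10 11 12
a[i]:  12 11  4  3  7  5  6  9  2  1  8 13 10
dp:     1  1  1  1  2  2  3  4  1  1  4  5  5
At index 4 the value is 2.

2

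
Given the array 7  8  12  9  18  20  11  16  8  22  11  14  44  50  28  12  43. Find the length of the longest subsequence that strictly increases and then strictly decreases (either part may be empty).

10

inc[i] = longest strictly increasing subsequence ending at i; dec[i] = longest strictly decreasing subsequence starting at i:
i:      1  2  3  4  5  6  7  8  9 10 11 12 13 14 15 16 17
a[i]:   7  8 12  9 18 20 11 16  8 22 11 14 44 50 28 12 43
inc:    1  2  3  3  4  5  4  5  2  6  4  5  7  8  7  5  8
dec:    1  1  3  2  4  4  2  3  1  3  1  2  3  3  2  1  1
Best peak at i=14 (value 50): inc=8, dec=3, length 8+3−1 = 10.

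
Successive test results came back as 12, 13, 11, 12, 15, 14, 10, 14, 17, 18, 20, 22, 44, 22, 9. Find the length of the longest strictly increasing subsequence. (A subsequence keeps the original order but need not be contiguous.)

8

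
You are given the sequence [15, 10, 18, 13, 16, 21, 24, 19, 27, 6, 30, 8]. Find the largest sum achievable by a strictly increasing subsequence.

141

Let S[i] be the best sum of a strictly increasing subsequence ending at i:
i:       1   2   3   4   5   6   7   8   9  10  11  12
a[i]:   15  10  18  13  16  21  24  19  27   6  30   8
S:      15  10  33  23  39  60  84  58 111   6 141  14
Maximum is 141 (e.g. 10 + 13 + 16 + 21 + 24 + 27 + 30).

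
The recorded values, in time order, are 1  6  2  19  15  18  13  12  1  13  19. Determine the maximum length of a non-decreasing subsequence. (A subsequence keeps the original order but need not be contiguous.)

5

Track the smallest tail for each achievable length (allowing ties):
1 → extends → [1]
6 → extends → [1, 6]
2 → replaces 6 → [1, 2]
19 → extends → [1, 2, 19]
15 → replaces 19 → [1, 2, 15]
18 → extends → [1, 2, 15, 18]
13 → replaces 15 → [1, 2, 13, 18]
12 → replaces 13 → [1, 2, 12, 18]
1 → replaces 2 → [1, 1, 12, 18]
13 → replaces 18 → [1, 1, 12, 13]
19 → extends → [1, 1, 12, 13, 19]
Five tails, so the longest non-decreasing subsequence has length 5 (e.g. 1, 6, 15, 18, 19).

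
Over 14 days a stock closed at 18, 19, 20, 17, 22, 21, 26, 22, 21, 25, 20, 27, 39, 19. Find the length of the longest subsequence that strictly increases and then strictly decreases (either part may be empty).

9

inc[i] = longest strictly increasing subsequence ending at i; dec[i] = longest strictly decreasing subsequence starting at i:
i:      1  2  3  4  5  6  7  8  9 10 11 12 13 14
a[i]:  18 19 20 17 22 21 26 22 21 25 20 27 39 19
inc:    1  2  3  1  4  4  5  5  4  6  3  7  8  2
dec:    2  2  2  1  4  3  5  4  3  3  2  2  2  1
Best peak at i=7 (value 26): inc=5, dec=5, length 5+5−1 = 9.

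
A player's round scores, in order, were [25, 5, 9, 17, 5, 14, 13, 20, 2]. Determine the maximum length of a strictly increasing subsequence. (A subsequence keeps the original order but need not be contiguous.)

4

Track the smallest tail for each achievable length (strict):
25 → extends → [25]
5 → replaces 25 → [5]
9 → extends → [5, 9]
17 → extends → [5, 9, 17]
5 → already a tail → [5, 9, 17]
14 → replaces 17 → [5, 9, 14]
13 → replaces 14 → [5, 9, 13]
20 → extends → [5, 9, 13, 20]
2 → replaces 5 → [2, 9, 13, 20]
Four tails, so the longest strictly increasing subsequence has length 4 (e.g. 5, 9, 17, 20).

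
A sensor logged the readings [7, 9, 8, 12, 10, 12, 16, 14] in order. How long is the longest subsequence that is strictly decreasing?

Negate each value so 'decreasing' becomes 'increasing', then run patience tails on the negated sequence:
-7 → extends → [-7]
-9 → replaces -7 → [-9]
-8 → extends → [-9, -8]
-12 → replaces -9 → [-12, -8]
-10 → replaces -8 → [-12, -10]
-12 → already a tail → [-12, -10]
-16 → replaces -12 → [-16, -10]
-14 → replaces -10 → [-16, -14]
Two tails, so the longest strictly decreasing subsequence of the original has length 2.

2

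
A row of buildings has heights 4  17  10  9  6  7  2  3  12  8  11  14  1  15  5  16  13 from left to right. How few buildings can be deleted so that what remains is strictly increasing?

9

Fewest deletions = n − (longest strictly increasing subsequence).
Patience tails:
4 → extends → [4]
17 → extends → [4, 17]
10 → replaces 17 → [4, 10]
9 → replaces 10 → [4, 9]
6 → replaces 9 → [4, 6]
7 → extends → [4, 6, 7]
2 → replaces 4 → [2, 6, 7]
3 → replaces 6 → [2, 3, 7]
12 → extends → [2, 3, 7, 12]
8 → replaces 12 → [2, 3, 7, 8]
11 → extends → [2, 3, 7, 8, 11]
14 → extends → [2, 3, 7, 8, 11, 14]
1 → replaces 2 → [1, 3, 7, 8, 11, 14]
15 → extends → [1, 3, 7, 8, 11, 14, 15]
5 → replaces 7 → [1, 3, 5, 8, 11, 14, 15]
16 → extends → [1, 3, 5, 8, 11, 14, 15, 16]
13 → replaces 14 → [1, 3, 5, 8, 11, 13, 15, 16]
Longest strictly increasing subsequence has length 8, so deletions = 17 − 8 = 9.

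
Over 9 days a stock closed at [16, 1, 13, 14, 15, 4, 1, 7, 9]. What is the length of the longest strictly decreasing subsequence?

Negate each value so 'decreasing' becomes 'increasing', then run patience tails on the negated sequence:
-16 → extends → [-16]
-1 → extends → [-16, -1]
-13 → replaces -1 → [-16, -13]
-14 → replaces -13 → [-16, -14]
-15 → replaces -14 → [-16, -15]
-4 → extends → [-16, -15, -4]
-1 → extends → [-16, -15, -4, -1]
-7 → replaces -4 → [-16, -15, -7, -1]
-9 → replaces -7 → [-16, -15, -9, -1]
Four tails, so the longest strictly decreasing subsequence of the original has length 4.

4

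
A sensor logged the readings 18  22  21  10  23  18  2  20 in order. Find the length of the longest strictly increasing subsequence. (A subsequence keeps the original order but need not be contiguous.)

Let dp[i] be the length of the longest such subsequence ending at index i:
i:      1  2  3  4  5  6  7  8
a[i]:  18 22 21 10 23 18  2 20
dp:     1  2  2  1  3  2  1  3
Maximum dp value is 3.

3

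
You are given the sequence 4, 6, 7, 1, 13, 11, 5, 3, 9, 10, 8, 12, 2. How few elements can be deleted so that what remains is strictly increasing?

7

Fewest deletions = n − (longest strictly increasing subsequence).
Patience tails:
4 → extends → [4]
6 → extends → [4, 6]
7 → extends → [4, 6, 7]
1 → replaces 4 → [1, 6, 7]
13 → extends → [1, 6, 7, 13]
11 → replaces 13 → [1, 6, 7, 11]
5 → replaces 6 → [1, 5, 7, 11]
3 → replaces 5 → [1, 3, 7, 11]
9 → replaces 11 → [1, 3, 7, 9]
10 → extends → [1, 3, 7, 9, 10]
8 → replaces 9 → [1, 3, 7, 8, 10]
12 → extends → [1, 3, 7, 8, 10, 12]
2 → replaces 3 → [1, 2, 7, 8, 10, 12]
Longest strictly increasing subsequence has length 6, so deletions = 13 − 6 = 7.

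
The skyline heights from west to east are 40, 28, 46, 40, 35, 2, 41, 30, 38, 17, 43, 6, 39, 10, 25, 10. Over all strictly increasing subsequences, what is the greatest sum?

152

Let S[i] be the best sum of a strictly increasing subsequence ending at i:
i:       1   2   3   4   5   6   7   8   9  10  11  12  13  14  15  16
a[i]:   40  28  46  40  35   2  41  30  38  17  43   6  39  10  25  10
S:      40  28  86  68  63   2 109  58 101  19 152   8 140  18  44  18
Maximum is 152 (e.g. 28 + 40 + 41 + 43).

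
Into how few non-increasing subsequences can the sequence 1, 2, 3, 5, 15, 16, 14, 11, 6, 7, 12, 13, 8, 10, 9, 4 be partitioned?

8

Place each on the leftmost legal pile:
1 → new pile 1 (tops now [1])
2 → new pile 2 (tops now [1, 2])
3 → new pile 3 (tops now [1, 2, 3])
5 → new pile 4 (tops now [1, 2, 3, 5])
15 → new pile 5 (tops now [1, 2, 3, 5, 15])
16 → new pile 6 (tops now [1, 2, 3, 5, 15, 16])
14 → pile 5 (tops now [1, 2, 3, 5, 14, 16])
11 → pile 5 (tops now [1, 2, 3, 5, 11, 16])
6 → pile 5 (tops now [1, 2, 3, 5, 6, 16])
7 → pile 6 (tops now [1, 2, 3, 5, 6, 7])
12 → new pile 7 (tops now [1, 2, 3, 5, 6, 7, 12])
13 → new pile 8 (tops now [1, 2, 3, 5, 6, 7, 12, 13])
8 → pile 7 (tops now [1, 2, 3, 5, 6, 7, 8, 13])
10 → pile 8 (tops now [1, 2, 3, 5, 6, 7, 8, 10])
9 → pile 8 (tops now [1, 2, 3, 5, 6, 7, 8, 9])
4 → pile 4 (tops now [1, 2, 3, 4, 6, 7, 8, 9])
Eight piles.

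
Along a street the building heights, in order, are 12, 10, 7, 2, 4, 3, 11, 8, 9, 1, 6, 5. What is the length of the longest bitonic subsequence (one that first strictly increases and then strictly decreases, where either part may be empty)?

inc[i] = longest strictly increasing subsequence ending at i; dec[i] = longest strictly decreasing subsequence starting at i:
i:      1  2  3  4  5  6  7  8  9 10 11 12
a[i]:  12 10  7  2  4  3 11  8  9  1  6  5
inc:    1  1  1  1  2  2  3  3  4  1  3  3
dec:    6  5  4  2  3  2  4  3  3  1  2  1
Best peak at i=1 (value 12): inc=1, dec=6, length 1+6−1 = 6.

6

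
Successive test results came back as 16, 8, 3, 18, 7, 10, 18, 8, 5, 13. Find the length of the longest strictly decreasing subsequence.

4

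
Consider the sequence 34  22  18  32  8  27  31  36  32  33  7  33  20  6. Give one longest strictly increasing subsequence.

Patience tails give the LIS length; then backtrack through the dp parents:
34 → extends → [34]
22 → replaces 34 → [22]
18 → replaces 22 → [18]
32 → extends → [18, 32]
8 → replaces 18 → [8, 32]
27 → replaces 32 → [8, 27]
31 → extends → [8, 27, 31]
36 → extends → [8, 27, 31, 36]
32 → replaces 36 → [8, 27, 31, 32]
33 → extends → [8, 27, 31, 32, 33]
7 → replaces 8 → [7, 27, 31, 32, 33]
33 → already a tail → [7, 27, 31, 32, 33]
20 → replaces 27 → [7, 20, 31, 32, 33]
6 → replaces 7 → [6, 20, 31, 32, 33]
Length 5; one witness is 22, 27, 31, 32, 33.

22, 27, 31, 32, 33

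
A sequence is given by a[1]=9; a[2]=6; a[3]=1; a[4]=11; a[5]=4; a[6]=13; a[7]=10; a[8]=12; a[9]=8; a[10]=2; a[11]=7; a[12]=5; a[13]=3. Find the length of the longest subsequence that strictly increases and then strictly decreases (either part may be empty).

8

inc[i] = longest strictly increasing subsequence ending at i; dec[i] = longest strictly decreasing subsequence starting at i:
i:      1  2  3  4  5  6  7  8  9 10 11 12 13
a[i]:   9  6  1 11  4 13 10 12  8  2  7  5  3
inc:    1  1  1  2  2  3  3  4  3  2  3  3  3
dec:    5  3  1  6  2  6  5  5  4  1  3  2  1
Best peak at i=6 (value 13): inc=3, dec=6, length 3+6−1 = 8.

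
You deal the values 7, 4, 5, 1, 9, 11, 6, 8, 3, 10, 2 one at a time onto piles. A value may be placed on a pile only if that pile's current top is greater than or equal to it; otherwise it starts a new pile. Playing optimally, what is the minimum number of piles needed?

The minimum number of non-increasing subsequences covering a sequence equals the length of its longest strictly increasing subsequence.
LIS length is 5 (e.g. 4, 5, 6, 8, 10), so 5 piles are needed.

5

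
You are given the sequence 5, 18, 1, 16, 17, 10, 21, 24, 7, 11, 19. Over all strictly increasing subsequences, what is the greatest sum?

83

Let S[i] be the best sum of a strictly increasing subsequence ending at i:
i:      1  2  3  4  5  6  7  8  9 10 11
a[i]:   5 18  1 16 17 10 21 24  7 11 19
S:      5 23  1 21 38 15 59 83 12 26 57
Maximum is 83 (e.g. 5 + 16 + 17 + 21 + 24).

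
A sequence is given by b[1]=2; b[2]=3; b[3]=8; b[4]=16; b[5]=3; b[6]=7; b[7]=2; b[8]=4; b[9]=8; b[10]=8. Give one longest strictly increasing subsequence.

2, 3, 8, 16

Patience tails give the LIS length; then backtrack through the dp parents:
2 → extends → [2]
3 → extends → [2, 3]
8 → extends → [2, 3, 8]
16 → extends → [2, 3, 8, 16]
3 → already a tail → [2, 3, 8, 16]
7 → replaces 8 → [2, 3, 7, 16]
2 → already a tail → [2, 3, 7, 16]
4 → replaces 7 → [2, 3, 4, 16]
8 → replaces 16 → [2, 3, 4, 8]
8 → already a tail → [2, 3, 4, 8]
Length 4; one witness is 2, 3, 8, 16.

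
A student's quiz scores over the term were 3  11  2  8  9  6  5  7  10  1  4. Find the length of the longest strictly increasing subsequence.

4

Let dp[i] be the length of the longest such subsequence ending at index i:
i:      1  2  3  4  5  6  7  8  9 10 11
a[i]:   3 11  2  8  9  6  5  7 10  1  4
dp:     1  2  1  2  3  2  2  3  4  1  2
Maximum dp value is 4.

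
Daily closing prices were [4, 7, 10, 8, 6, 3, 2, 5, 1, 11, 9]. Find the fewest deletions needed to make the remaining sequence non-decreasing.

Fewest deletions = n − (longest non-decreasing subsequence).
Patience tails:
4 → extends → [4]
7 → extends → [4, 7]
10 → extends → [4, 7, 10]
8 → replaces 10 → [4, 7, 8]
6 → replaces 7 → [4, 6, 8]
3 → replaces 4 → [3, 6, 8]
2 → replaces 3 → [2, 6, 8]
5 → replaces 6 → [2, 5, 8]
1 → replaces 2 → [1, 5, 8]
11 → extends → [1, 5, 8, 11]
9 → replaces 11 → [1, 5, 8, 9]
Longest non-decreasing subsequence has length 4, so deletions = 11 − 4 = 7.

7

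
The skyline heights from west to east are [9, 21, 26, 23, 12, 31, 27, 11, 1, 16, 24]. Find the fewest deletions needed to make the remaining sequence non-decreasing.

7

Fewest deletions = n − (longest non-decreasing subsequence).
Patience tails:
9 → extends → [9]
21 → extends → [9, 21]
26 → extends → [9, 21, 26]
23 → replaces 26 → [9, 21, 23]
12 → replaces 21 → [9, 12, 23]
31 → extends → [9, 12, 23, 31]
27 → replaces 31 → [9, 12, 23, 27]
11 → replaces 12 → [9, 11, 23, 27]
1 → replaces 9 → [1, 11, 23, 27]
16 → replaces 23 → [1, 11, 16, 27]
24 → replaces 27 → [1, 11, 16, 24]
Longest non-decreasing subsequence has length 4, so deletions = 11 − 4 = 7.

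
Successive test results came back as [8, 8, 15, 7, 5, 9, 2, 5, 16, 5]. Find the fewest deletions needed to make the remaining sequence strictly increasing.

7

Fewest deletions = n − (longest strictly increasing subsequence).
Patience tails:
8 → extends → [8]
8 → already a tail → [8]
15 → extends → [8, 15]
7 → replaces 8 → [7, 15]
5 → replaces 7 → [5, 15]
9 → replaces 15 → [5, 9]
2 → replaces 5 → [2, 9]
5 → replaces 9 → [2, 5]
16 → extends → [2, 5, 16]
5 → already a tail → [2, 5, 16]
Longest strictly increasing subsequence has length 3, so deletions = 10 − 3 = 7.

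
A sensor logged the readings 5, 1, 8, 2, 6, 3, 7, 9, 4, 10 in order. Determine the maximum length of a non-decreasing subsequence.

6

Track the smallest tail for each achievable length (allowing ties):
5 → extends → [5]
1 → replaces 5 → [1]
8 → extends → [1, 8]
2 → replaces 8 → [1, 2]
6 → extends → [1, 2, 6]
3 → replaces 6 → [1, 2, 3]
7 → extends → [1, 2, 3, 7]
9 → extends → [1, 2, 3, 7, 9]
4 → replaces 7 → [1, 2, 3, 4, 9]
10 → extends → [1, 2, 3, 4, 9, 10]
Six tails, so the longest non-decreasing subsequence has length 6 (e.g. 1, 2, 6, 7, 9, 10).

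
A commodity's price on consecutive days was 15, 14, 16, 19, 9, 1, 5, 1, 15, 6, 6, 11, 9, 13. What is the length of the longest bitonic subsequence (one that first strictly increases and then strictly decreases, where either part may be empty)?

6

inc[i] = longest strictly increasing subsequence ending at i; dec[i] = longest strictly decreasing subsequence starting at i:
i:      1  2  3  4  5  6  7  8  9 10 11 12 13 14
a[i]:  15 14 16 19  9  1  5  1 15  6  6 11  9 13
inc:    1  1  2  3  1  1  2  1  3  3  3  4  4  5
dec:    5  4  4  4  3  1  2  1  3  1  1  2  1  1
Best peak at i=4 (value 19): inc=3, dec=4, length 3+4−1 = 6.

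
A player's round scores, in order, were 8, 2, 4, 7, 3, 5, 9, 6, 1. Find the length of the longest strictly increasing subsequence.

Let dp[i] be the length of the longest such subsequence ending at index i:
i:     1 2 3 4 5 6 7 8 9
a[i]:  8 2 4 7 3 5 9 6 1
dp:    1 1 2 3 2 3 4 4 1
Maximum dp value is 4.

4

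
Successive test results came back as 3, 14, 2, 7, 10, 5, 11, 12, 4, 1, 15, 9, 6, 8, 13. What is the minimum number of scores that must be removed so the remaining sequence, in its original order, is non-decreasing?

9

Fewest deletions = n − (longest non-decreasing subsequence).
i:      1  2  3  4  5  6  7  8  9 10 11 12 13 14 15
a[i]:   3 14  2  7 10  5 11 12  4  1 15  9  6  8 13
dp:     1  2  1  2  3  2  4  5  2  1  6  3  3  4  6
max dp = 6, so deletions = 15 − 6 = 9.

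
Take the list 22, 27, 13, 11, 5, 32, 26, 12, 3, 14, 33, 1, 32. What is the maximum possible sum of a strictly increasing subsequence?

114

Let S[i] be the best sum of a strictly increasing subsequence ending at i:
i:       1   2   3   4   5   6   7   8   9  10  11  12  13
a[i]:   22  27  13  11   5  32  26  12   3  14  33   1  32
S:      22  49  13  11   5  81  48  23   3  37 114   1  81
Maximum is 114 (e.g. 22 + 27 + 32 + 33).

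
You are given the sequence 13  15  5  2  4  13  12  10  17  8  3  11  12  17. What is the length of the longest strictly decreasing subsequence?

Negate each value so 'decreasing' becomes 'increasing', then run patience tails on the negated sequence:
-13 → extends → [-13]
-15 → replaces -13 → [-15]
-5 → extends → [-15, -5]
-2 → extends → [-15, -5, -2]
-4 → replaces -2 → [-15, -5, -4]
-13 → replaces -5 → [-15, -13, -4]
-12 → replaces -4 → [-15, -13, -12]
-10 → extends → [-15, -13, -12, -10]
-17 → replaces -15 → [-17, -13, -12, -10]
-8 → extends → [-17, -13, -12, -10, -8]
-3 → extends → [-17, -13, -12, -10, -8, -3]
-11 → replaces -10 → [-17, -13, -12, -11, -8, -3]
-12 → already a tail → [-17, -13, -12, -11, -8, -3]
-17 → already a tail → [-17, -13, -12, -11, -8, -3]
Six tails, so the longest strictly decreasing subsequence of the original has length 6.

6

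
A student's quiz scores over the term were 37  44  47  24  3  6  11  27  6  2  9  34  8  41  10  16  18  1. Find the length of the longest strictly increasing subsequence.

6

Track the smallest tail for each achievable length (strict):
37 → extends → [37]
44 → extends → [37, 44]
47 → extends → [37, 44, 47]
24 → replaces 37 → [24, 44, 47]
3 → replaces 24 → [3, 44, 47]
6 → replaces 44 → [3, 6, 47]
11 → replaces 47 → [3, 6, 11]
27 → extends → [3, 6, 11, 27]
6 → already a tail → [3, 6, 11, 27]
2 → replaces 3 → [2, 6, 11, 27]
9 → replaces 11 → [2, 6, 9, 27]
34 → extends → [2, 6, 9, 27, 34]
8 → replaces 9 → [2, 6, 8, 27, 34]
41 → extends → [2, 6, 8, 27, 34, 41]
10 → replaces 27 → [2, 6, 8, 10, 34, 41]
16 → replaces 34 → [2, 6, 8, 10, 16, 41]
18 → replaces 41 → [2, 6, 8, 10, 16, 18]
1 → replaces 2 → [1, 6, 8, 10, 16, 18]
Six tails, so the longest strictly increasing subsequence has length 6 (e.g. 3, 6, 11, 27, 34, 41).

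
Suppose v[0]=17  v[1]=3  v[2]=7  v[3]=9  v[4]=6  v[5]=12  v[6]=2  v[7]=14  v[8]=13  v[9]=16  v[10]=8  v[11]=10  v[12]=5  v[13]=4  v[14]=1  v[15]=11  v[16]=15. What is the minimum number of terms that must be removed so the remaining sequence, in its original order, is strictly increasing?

Fewest deletions = n − (longest strictly increasing subsequence).
Patience tails:
17 → extends → [17]
3 → replaces 17 → [3]
7 → extends → [3, 7]
9 → extends → [3, 7, 9]
6 → replaces 7 → [3, 6, 9]
12 → extends → [3, 6, 9, 12]
2 → replaces 3 → [2, 6, 9, 12]
14 → extends → [2, 6, 9, 12, 14]
13 → replaces 14 → [2, 6, 9, 12, 13]
16 → extends → [2, 6, 9, 12, 13, 16]
8 → replaces 9 → [2, 6, 8, 12, 13, 16]
10 → replaces 12 → [2, 6, 8, 10, 13, 16]
5 → replaces 6 → [2, 5, 8, 10, 13, 16]
4 → replaces 5 → [2, 4, 8, 10, 13, 16]
1 → replaces 2 → [1, 4, 8, 10, 13, 16]
11 → replaces 13 → [1, 4, 8, 10, 11, 16]
15 → replaces 16 → [1, 4, 8, 10, 11, 15]
Longest strictly increasing subsequence has length 6, so deletions = 17 − 6 = 11.

11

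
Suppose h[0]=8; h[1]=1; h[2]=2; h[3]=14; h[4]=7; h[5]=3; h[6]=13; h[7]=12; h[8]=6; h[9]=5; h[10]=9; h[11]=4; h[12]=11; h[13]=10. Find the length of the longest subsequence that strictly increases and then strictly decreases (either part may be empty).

inc[i] = longest strictly increasing subsequence ending at i; dec[i] = longest strictly decreasing subsequence starting at i:
i:      0  1  2  3  4  5  6  7  8  9 10 11 12 13
h[i]:   8  1  2 14  7  3 13 12  6  5  9  4 11 10
inc:    1  1  2  3  3  3  4  4  4  4  5  4  6  6
dec:    5  1  1  6  4  1  5  4  3  2  2  1  2  1
Best peak at i=3 (value 14): inc=3, dec=6, length 3+6−1 = 8.

8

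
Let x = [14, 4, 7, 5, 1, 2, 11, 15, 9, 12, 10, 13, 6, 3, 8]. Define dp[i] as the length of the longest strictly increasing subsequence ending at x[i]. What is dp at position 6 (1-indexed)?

2

dp[i] = 1 + max{dp[j] : j<i, x[j]<x[i]} (or 1 if no such j):
i:      1  2  3  4  5  6  7  8  9 10 11 12 13 14 15
x[i]:  14  4  7  5  1  2 11 15  9 12 10 13  6  3  8
dp:     1  1  2  2  1  2  3  4  3  4  4  5  3  3  4
At index 6 the value is 2.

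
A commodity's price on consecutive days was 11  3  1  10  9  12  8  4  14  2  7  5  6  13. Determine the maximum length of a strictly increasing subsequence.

5

Let dp[i] be the length of the longest such subsequence ending at index i:
i:      1  2  3  4  5  6  7  8  9 10 11 12 13 14
a[i]:  11  3  1 10  9 12  8  4 14  2  7  5  6 13
dp:     1  1  1  2  2  3  2  2  4  2  3  3  4  5
Maximum dp value is 5.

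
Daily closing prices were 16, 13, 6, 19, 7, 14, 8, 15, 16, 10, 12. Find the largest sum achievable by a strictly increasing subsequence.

Let S[i] be the best sum of a strictly increasing subsequence ending at i:
i:      1  2  3  4  5  6  7  8  9 10 11
a[i]:  16 13  6 19  7 14  8 15 16 10 12
S:     16 13  6 35 13 27 21 42 58 31 43
Maximum is 58 (e.g. 6 + 7 + 14 + 15 + 16).

58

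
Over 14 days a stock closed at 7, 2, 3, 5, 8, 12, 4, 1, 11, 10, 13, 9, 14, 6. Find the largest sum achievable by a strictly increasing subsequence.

Let S[i] be the best sum of a strictly increasing subsequence ending at i:
i:      1  2  3  4  5  6  7  8  9 10 11 12 13 14
a[i]:   7  2  3  5  8 12  4  1 11 10 13  9 14  6
S:      7  2  5 10 18 30  9  1 29 28 43 27 57 16
Maximum is 57 (e.g. 2 + 3 + 5 + 8 + 12 + 13 + 14).

57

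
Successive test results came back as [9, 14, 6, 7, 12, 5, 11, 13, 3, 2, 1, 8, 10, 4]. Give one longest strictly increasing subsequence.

Patience tails give the LIS length; then backtrack through the dp parents:
9 → extends → [9]
14 → extends → [9, 14]
6 → replaces 9 → [6, 14]
7 → replaces 14 → [6, 7]
12 → extends → [6, 7, 12]
5 → replaces 6 → [5, 7, 12]
11 → replaces 12 → [5, 7, 11]
13 → extends → [5, 7, 11, 13]
3 → replaces 5 → [3, 7, 11, 13]
2 → replaces 3 → [2, 7, 11, 13]
1 → replaces 2 → [1, 7, 11, 13]
8 → replaces 11 → [1, 7, 8, 13]
10 → replaces 13 → [1, 7, 8, 10]
4 → replaces 7 → [1, 4, 8, 10]
Length 4; one witness is 6, 7, 12, 13.

6, 7, 12, 13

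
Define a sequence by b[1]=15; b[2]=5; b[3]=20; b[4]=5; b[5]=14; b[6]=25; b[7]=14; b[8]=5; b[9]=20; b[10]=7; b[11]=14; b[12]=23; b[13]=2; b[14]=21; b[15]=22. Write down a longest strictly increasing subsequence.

5, 14, 20, 21, 22

Patience tails give the LIS length; then backtrack through the dp parents:
15 → extends → [15]
5 → replaces 15 → [5]
20 → extends → [5, 20]
5 → already a tail → [5, 20]
14 → replaces 20 → [5, 14]
25 → extends → [5, 14, 25]
14 → already a tail → [5, 14, 25]
5 → already a tail → [5, 14, 25]
20 → replaces 25 → [5, 14, 20]
7 → replaces 14 → [5, 7, 20]
14 → replaces 20 → [5, 7, 14]
23 → extends → [5, 7, 14, 23]
2 → replaces 5 → [2, 7, 14, 23]
21 → replaces 23 → [2, 7, 14, 21]
22 → extends → [2, 7, 14, 21, 22]
Length 5; one witness is 5, 14, 20, 21, 22.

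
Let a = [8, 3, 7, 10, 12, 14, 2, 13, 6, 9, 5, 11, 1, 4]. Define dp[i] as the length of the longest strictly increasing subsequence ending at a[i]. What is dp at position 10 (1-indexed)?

dp[i] = 1 + max{dp[j] : j<i, a[j]<a[i]} (or 1 if no such j):
i:      1  2  3  4  5  6  7  8  9 10 11 12 13 14
a[i]:   8  3  7 10 12 14  2 13  6  9  5 11  1  4
dp:     1  1  2  3  4  5  1  5  2  3  2  4  1  2
At index 10 the value is 3.

3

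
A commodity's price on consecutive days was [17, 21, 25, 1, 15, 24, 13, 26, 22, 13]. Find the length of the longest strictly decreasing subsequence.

4

Negate each value so 'decreasing' becomes 'increasing', then run patience tails on the negated sequence:
-17 → extends → [-17]
-21 → replaces -17 → [-21]
-25 → replaces -21 → [-25]
-1 → extends → [-25, -1]
-15 → replaces -1 → [-25, -15]
-24 → replaces -15 → [-25, -24]
-13 → extends → [-25, -24, -13]
-26 → replaces -25 → [-26, -24, -13]
-22 → replaces -13 → [-26, -24, -22]
-13 → extends → [-26, -24, -22, -13]
Four tails, so the longest strictly decreasing subsequence of the original has length 4.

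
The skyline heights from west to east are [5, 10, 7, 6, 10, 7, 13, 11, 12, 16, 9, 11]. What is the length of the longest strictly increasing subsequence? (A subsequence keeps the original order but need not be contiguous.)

Track the smallest tail for each achievable length (strict):
5 → extends → [5]
10 → extends → [5, 10]
7 → replaces 10 → [5, 7]
6 → replaces 7 → [5, 6]
10 → extends → [5, 6, 10]
7 → replaces 10 → [5, 6, 7]
13 → extends → [5, 6, 7, 13]
11 → replaces 13 → [5, 6, 7, 11]
12 → extends → [5, 6, 7, 11, 12]
16 → extends → [5, 6, 7, 11, 12, 16]
9 → replaces 11 → [5, 6, 7, 9, 12, 16]
11 → replaces 12 → [5, 6, 7, 9, 11, 16]
Six tails, so the longest strictly increasing subsequence has length 6 (e.g. 5, 7, 10, 11, 12, 16).

6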